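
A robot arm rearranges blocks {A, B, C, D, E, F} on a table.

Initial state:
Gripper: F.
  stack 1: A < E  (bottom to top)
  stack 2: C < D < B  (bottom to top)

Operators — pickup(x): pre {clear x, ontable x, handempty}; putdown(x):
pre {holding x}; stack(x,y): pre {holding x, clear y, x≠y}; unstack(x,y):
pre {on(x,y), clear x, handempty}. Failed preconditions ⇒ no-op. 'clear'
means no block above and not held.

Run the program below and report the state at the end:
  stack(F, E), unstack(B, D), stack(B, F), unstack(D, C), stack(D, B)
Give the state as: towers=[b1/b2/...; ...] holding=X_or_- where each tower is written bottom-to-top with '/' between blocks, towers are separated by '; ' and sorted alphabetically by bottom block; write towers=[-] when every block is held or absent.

towers=[A/E/F/B/D; C] holding=-

step 1 (stack(F, E)): towers=[A/E/F; C/D/B] holding=-
step 2 (unstack(B, D)): towers=[A/E/F; C/D] holding=B
step 3 (stack(B, F)): towers=[A/E/F/B; C/D] holding=-
step 4 (unstack(D, C)): towers=[A/E/F/B; C] holding=D
step 5 (stack(D, B)): towers=[A/E/F/B/D; C] holding=-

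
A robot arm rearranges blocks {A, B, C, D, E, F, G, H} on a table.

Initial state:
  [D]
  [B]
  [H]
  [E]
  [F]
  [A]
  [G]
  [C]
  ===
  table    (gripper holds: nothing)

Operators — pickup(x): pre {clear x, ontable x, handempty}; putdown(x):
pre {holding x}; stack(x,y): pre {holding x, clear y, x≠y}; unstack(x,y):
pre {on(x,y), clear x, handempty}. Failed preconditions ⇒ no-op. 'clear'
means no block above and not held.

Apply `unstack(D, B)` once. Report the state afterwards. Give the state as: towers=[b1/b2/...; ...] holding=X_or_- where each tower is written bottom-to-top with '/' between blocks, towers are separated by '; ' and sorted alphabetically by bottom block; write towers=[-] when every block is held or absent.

towers=[C/G/A/F/E/H/B] holding=D

before: towers=[C/G/A/F/E/H/B/D] holding=-
pre[unstack(D, B)]: on(D,B) yes, clear(D) yes, handempty yes
all met → apply unstack(D, B)
after:  towers=[C/G/A/F/E/H/B] holding=D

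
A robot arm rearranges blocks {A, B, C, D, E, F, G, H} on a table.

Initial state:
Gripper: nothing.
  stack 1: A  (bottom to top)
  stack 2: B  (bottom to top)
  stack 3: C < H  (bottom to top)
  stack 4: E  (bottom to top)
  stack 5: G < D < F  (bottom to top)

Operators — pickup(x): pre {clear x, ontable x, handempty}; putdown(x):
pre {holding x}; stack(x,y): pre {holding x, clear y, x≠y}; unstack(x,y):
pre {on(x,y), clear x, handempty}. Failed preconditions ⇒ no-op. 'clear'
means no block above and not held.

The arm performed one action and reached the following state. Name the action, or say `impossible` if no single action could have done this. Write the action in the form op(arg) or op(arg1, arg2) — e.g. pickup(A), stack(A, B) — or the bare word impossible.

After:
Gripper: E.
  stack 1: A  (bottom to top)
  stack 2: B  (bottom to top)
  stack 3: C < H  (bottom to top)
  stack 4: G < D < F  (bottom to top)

target: towers=[A; B; C/H; G/D/F] holding=E
         pickup(A) → towers=[B; C/H; E; G/D/F] holding=A
         pickup(E) → towers=[A; B; C/H; G/D/F] holding=E  ← match
     unstack(H, C) → towers=[A; B; C; E; G/D/F] holding=H
         pickup(B) → towers=[A; C/H; E; G/D/F] holding=B
     unstack(F, D) → towers=[A; B; C/H; E; G/D] holding=F

pickup(E)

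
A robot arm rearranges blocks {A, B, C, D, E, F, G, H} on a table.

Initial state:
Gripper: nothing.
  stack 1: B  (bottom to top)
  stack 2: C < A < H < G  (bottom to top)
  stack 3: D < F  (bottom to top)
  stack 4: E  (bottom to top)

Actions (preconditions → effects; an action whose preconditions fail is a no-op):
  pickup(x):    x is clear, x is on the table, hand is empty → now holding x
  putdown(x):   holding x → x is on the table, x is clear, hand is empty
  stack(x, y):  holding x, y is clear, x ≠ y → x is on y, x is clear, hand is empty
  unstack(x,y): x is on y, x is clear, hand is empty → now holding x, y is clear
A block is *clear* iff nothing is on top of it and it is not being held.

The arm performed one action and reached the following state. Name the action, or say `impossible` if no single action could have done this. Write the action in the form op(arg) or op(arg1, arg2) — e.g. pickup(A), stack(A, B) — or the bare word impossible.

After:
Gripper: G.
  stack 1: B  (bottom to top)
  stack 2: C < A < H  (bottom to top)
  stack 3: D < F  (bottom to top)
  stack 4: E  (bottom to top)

unstack(G, H)

target: towers=[B; C/A/H; D/F; E] holding=G
     unstack(G, H) → towers=[B; C/A/H; D/F; E] holding=G  ← match
         pickup(E) → towers=[B; C/A/H/G; D/F] holding=E
         pickup(B) → towers=[C/A/H/G; D/F; E] holding=B
     unstack(F, D) → towers=[B; C/A/H/G; D; E] holding=F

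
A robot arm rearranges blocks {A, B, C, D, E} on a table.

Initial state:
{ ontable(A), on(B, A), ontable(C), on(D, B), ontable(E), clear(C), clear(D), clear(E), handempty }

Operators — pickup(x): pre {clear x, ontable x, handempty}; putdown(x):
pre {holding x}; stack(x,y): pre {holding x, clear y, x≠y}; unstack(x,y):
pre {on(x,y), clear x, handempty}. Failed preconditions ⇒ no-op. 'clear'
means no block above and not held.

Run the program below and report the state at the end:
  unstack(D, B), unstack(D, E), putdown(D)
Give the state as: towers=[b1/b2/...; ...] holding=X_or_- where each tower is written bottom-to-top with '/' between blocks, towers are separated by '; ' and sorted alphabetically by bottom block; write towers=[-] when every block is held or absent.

step 1 (unstack(D, B)): towers=[A/B; C; E] holding=D
step 2 (unstack(D, E)) [no-op]: towers=[A/B; C; E] holding=D
step 3 (putdown(D)): towers=[A/B; C; D; E] holding=-

towers=[A/B; C; D; E] holding=-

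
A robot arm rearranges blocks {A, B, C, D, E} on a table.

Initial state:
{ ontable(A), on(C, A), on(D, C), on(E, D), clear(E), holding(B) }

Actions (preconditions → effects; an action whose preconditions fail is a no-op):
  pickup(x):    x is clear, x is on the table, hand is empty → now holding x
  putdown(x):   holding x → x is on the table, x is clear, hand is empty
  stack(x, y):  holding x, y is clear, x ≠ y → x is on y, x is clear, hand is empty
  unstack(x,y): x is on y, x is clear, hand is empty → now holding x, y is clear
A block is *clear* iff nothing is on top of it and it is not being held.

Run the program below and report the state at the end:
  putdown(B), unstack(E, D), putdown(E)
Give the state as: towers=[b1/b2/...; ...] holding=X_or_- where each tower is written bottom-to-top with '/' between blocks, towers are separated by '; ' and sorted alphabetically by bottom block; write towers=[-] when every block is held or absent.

towers=[A/C/D; B; E] holding=-

step 1 (putdown(B)): towers=[A/C/D/E; B] holding=-
step 2 (unstack(E, D)): towers=[A/C/D; B] holding=E
step 3 (putdown(E)): towers=[A/C/D; B; E] holding=-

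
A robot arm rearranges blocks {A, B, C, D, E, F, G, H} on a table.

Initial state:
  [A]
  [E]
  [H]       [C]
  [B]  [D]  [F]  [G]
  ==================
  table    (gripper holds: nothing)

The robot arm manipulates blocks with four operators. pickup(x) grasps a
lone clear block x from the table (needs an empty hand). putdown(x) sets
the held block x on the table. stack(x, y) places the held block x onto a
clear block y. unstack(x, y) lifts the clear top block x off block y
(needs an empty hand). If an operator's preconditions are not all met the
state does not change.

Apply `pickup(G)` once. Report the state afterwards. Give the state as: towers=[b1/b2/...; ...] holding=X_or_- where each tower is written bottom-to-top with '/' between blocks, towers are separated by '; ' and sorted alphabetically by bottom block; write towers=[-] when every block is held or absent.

towers=[B/H/E/A; D; F/C] holding=G

before: towers=[B/H/E/A; D; F/C; G] holding=-
pre[pickup(G)]: clear(G) yes, ontable(G) yes, handempty yes
all met → apply pickup(G)
after:  towers=[B/H/E/A; D; F/C] holding=G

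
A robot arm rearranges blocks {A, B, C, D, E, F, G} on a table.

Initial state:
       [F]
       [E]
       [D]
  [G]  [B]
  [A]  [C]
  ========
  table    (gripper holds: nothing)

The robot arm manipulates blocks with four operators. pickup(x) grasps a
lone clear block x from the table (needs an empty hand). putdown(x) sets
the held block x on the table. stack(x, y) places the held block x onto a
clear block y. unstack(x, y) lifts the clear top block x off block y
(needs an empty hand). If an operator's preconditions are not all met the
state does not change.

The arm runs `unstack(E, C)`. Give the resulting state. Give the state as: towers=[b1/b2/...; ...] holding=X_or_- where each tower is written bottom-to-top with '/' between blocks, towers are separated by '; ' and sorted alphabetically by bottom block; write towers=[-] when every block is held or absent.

towers=[A/G; C/B/D/E/F] holding=-

before: towers=[A/G; C/B/D/E/F] holding=-
pre[unstack(E, C)]: on(E,C) no, clear(E) no, handempty yes
on(E,C), clear(E) unmet → unstack(E, C) is a no-op
after:  towers=[A/G; C/B/D/E/F] holding=-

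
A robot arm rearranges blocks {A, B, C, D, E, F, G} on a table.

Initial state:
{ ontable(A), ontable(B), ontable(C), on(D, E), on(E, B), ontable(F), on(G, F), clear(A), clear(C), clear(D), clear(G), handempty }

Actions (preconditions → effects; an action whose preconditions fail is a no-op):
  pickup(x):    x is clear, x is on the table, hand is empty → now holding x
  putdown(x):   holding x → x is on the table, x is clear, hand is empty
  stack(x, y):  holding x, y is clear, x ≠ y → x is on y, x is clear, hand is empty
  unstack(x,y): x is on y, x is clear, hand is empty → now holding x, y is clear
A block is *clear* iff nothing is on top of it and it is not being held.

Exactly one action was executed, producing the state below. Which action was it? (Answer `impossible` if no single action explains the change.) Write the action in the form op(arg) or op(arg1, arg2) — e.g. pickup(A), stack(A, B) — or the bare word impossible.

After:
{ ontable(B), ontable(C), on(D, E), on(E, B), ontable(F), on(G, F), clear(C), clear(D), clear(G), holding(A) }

target: towers=[B/E/D; C; F/G] holding=A
     unstack(G, F) → towers=[A; B/E/D; C; F] holding=G
     unstack(D, E) → towers=[A; B/E; C; F/G] holding=D
         pickup(A) → towers=[B/E/D; C; F/G] holding=A  ← match
         pickup(C) → towers=[A; B/E/D; F/G] holding=C

pickup(A)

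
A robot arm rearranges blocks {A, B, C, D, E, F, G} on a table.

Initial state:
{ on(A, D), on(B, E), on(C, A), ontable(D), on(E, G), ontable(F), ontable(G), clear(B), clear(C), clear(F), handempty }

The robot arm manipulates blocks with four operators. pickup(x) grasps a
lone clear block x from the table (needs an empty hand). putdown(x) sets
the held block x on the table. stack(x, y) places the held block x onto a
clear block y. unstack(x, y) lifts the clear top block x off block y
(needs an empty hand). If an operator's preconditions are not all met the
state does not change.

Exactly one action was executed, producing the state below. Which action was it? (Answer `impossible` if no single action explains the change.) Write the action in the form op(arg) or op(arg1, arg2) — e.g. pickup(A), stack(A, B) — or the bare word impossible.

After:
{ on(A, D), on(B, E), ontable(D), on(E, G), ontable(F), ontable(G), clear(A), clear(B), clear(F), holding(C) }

target: towers=[D/A; F; G/E/B] holding=C
     unstack(B, E) → towers=[D/A/C; F; G/E] holding=B
         pickup(F) → towers=[D/A/C; G/E/B] holding=F
     unstack(C, A) → towers=[D/A; F; G/E/B] holding=C  ← match

unstack(C, A)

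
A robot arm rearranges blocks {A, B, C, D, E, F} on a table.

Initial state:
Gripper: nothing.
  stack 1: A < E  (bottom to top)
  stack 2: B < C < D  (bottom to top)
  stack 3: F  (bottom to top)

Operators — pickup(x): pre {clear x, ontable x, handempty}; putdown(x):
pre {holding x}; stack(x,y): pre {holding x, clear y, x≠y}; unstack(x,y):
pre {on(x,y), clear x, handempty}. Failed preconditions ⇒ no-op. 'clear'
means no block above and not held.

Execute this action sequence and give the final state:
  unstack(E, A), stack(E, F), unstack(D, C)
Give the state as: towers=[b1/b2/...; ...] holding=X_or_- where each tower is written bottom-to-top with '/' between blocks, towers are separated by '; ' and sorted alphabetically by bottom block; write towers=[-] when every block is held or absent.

step 1 (unstack(E, A)): towers=[A; B/C/D; F] holding=E
step 2 (stack(E, F)): towers=[A; B/C/D; F/E] holding=-
step 3 (unstack(D, C)): towers=[A; B/C; F/E] holding=D

towers=[A; B/C; F/E] holding=D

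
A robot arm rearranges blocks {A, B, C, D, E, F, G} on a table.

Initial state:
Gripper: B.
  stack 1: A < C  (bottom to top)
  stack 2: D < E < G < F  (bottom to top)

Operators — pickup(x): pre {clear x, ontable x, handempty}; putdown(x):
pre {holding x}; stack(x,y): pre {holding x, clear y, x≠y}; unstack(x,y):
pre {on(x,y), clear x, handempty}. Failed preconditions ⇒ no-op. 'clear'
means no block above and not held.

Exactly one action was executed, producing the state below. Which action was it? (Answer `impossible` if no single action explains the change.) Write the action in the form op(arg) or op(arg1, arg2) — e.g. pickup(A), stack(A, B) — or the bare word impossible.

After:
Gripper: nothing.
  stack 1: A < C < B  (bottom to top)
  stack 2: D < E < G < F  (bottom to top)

target: towers=[A/C/B; D/E/G/F] holding=-
        putdown(B) → towers=[A/C; B; D/E/G/F] holding=-
       stack(B, F) → towers=[A/C; D/E/G/F/B] holding=-
       stack(B, C) → towers=[A/C/B; D/E/G/F] holding=-  ← match

stack(B, C)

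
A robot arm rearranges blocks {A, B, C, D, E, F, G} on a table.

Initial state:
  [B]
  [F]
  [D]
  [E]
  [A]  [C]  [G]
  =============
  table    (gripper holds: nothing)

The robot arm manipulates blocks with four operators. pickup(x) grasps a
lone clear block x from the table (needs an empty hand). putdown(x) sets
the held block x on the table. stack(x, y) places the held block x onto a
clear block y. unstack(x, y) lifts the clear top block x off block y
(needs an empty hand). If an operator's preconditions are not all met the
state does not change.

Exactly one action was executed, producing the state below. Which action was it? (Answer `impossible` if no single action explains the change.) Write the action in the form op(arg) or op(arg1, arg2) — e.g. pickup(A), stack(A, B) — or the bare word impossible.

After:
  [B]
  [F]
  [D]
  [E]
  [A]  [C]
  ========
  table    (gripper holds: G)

target: towers=[A/E/D/F/B; C] holding=G
     unstack(B, F) → towers=[A/E/D/F; C; G] holding=B
         pickup(G) → towers=[A/E/D/F/B; C] holding=G  ← match
         pickup(C) → towers=[A/E/D/F/B; G] holding=C

pickup(G)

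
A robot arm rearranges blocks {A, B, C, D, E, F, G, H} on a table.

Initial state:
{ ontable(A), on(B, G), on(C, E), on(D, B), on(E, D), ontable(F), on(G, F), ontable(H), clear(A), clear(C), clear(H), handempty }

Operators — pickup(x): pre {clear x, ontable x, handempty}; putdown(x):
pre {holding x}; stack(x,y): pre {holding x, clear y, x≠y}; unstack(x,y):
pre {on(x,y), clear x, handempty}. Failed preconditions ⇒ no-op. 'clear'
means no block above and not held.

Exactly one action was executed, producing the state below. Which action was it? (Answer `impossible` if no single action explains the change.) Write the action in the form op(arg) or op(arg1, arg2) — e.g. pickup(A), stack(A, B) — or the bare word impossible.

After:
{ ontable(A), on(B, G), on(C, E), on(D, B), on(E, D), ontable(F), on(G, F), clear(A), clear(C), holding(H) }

pickup(H)

target: towers=[A; F/G/B/D/E/C] holding=H
         pickup(A) → towers=[F/G/B/D/E/C; H] holding=A
         pickup(H) → towers=[A; F/G/B/D/E/C] holding=H  ← match
     unstack(C, E) → towers=[A; F/G/B/D/E; H] holding=C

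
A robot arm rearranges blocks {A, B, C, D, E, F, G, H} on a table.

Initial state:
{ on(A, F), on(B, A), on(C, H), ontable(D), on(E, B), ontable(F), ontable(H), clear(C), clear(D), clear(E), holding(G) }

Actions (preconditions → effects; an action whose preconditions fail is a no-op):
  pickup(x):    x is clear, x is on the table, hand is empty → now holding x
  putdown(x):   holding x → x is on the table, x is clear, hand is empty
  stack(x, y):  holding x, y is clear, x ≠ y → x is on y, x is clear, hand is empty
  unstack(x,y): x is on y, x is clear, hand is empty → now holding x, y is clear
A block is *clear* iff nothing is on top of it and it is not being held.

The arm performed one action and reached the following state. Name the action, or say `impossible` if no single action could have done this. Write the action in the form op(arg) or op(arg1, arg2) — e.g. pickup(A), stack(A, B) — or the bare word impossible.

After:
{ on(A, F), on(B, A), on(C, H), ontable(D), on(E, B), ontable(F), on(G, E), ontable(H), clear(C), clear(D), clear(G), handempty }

target: towers=[D; F/A/B/E/G; H/C] holding=-
        putdown(G) → towers=[D; F/A/B/E; G; H/C] holding=-
       stack(G, E) → towers=[D; F/A/B/E/G; H/C] holding=-  ← match
       stack(G, D) → towers=[D/G; F/A/B/E; H/C] holding=-
       stack(G, C) → towers=[D; F/A/B/E; H/C/G] holding=-

stack(G, E)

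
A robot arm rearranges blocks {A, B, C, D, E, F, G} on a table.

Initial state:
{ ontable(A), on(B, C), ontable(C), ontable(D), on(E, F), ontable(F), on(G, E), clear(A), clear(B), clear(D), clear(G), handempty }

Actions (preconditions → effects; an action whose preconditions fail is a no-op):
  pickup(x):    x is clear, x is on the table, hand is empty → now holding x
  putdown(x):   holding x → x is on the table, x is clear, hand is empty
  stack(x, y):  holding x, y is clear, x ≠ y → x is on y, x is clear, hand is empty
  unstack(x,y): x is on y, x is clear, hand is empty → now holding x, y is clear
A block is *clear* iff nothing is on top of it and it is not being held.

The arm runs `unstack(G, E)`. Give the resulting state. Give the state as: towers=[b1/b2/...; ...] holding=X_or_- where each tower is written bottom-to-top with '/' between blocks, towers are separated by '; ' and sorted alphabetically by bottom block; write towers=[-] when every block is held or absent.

towers=[A; C/B; D; F/E] holding=G

before: towers=[A; C/B; D; F/E/G] holding=-
pre[unstack(G, E)]: on(G,E) ok, clear(G) ok, handempty ok
all met → apply unstack(G, E)
after:  towers=[A; C/B; D; F/E] holding=G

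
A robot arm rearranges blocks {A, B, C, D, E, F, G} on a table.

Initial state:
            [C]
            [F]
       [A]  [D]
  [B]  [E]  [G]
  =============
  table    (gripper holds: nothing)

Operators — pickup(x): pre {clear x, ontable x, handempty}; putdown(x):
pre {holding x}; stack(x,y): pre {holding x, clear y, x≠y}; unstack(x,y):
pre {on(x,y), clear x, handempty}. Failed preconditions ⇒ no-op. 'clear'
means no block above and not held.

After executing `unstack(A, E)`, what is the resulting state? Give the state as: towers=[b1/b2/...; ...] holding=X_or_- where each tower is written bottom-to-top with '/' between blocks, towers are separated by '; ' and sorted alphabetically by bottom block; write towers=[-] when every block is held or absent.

before: towers=[B; E/A; G/D/F/C] holding=-
pre[unstack(A, E)]: on(A,E) yes, clear(A) yes, handempty yes
all met → apply unstack(A, E)
after:  towers=[B; E; G/D/F/C] holding=A

towers=[B; E; G/D/F/C] holding=A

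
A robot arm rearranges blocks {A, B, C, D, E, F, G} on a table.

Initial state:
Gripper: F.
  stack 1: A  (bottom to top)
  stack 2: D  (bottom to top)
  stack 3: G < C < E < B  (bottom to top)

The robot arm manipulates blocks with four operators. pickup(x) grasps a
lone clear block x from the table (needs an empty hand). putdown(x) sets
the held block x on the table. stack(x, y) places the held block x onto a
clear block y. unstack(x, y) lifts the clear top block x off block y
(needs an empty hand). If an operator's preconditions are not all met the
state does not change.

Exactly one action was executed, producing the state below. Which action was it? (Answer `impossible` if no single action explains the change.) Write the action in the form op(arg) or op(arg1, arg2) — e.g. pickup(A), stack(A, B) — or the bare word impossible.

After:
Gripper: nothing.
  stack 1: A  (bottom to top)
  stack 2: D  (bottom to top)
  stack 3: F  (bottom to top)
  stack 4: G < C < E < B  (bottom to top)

putdown(F)

target: towers=[A; D; F; G/C/E/B] holding=-
        putdown(F) → towers=[A; D; F; G/C/E/B] holding=-  ← match
       stack(F, B) → towers=[A; D; G/C/E/B/F] holding=-
       stack(F, D) → towers=[A; D/F; G/C/E/B] holding=-
       stack(F, A) → towers=[A/F; D; G/C/E/B] holding=-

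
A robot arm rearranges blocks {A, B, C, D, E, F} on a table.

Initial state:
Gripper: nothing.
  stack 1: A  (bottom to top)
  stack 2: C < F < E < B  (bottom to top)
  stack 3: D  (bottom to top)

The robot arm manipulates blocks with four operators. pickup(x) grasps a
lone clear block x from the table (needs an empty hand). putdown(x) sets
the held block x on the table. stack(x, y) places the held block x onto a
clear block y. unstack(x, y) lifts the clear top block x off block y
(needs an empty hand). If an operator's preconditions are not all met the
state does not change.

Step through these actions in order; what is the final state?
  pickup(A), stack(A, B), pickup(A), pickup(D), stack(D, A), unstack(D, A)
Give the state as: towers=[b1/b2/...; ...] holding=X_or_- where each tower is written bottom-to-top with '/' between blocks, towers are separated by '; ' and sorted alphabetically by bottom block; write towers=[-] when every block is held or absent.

towers=[C/F/E/B/A] holding=D

step 1 (pickup(A)): towers=[C/F/E/B; D] holding=A
step 2 (stack(A, B)): towers=[C/F/E/B/A; D] holding=-
step 3 (pickup(A)) [no-op]: towers=[C/F/E/B/A; D] holding=-
step 4 (pickup(D)): towers=[C/F/E/B/A] holding=D
step 5 (stack(D, A)): towers=[C/F/E/B/A/D] holding=-
step 6 (unstack(D, A)): towers=[C/F/E/B/A] holding=D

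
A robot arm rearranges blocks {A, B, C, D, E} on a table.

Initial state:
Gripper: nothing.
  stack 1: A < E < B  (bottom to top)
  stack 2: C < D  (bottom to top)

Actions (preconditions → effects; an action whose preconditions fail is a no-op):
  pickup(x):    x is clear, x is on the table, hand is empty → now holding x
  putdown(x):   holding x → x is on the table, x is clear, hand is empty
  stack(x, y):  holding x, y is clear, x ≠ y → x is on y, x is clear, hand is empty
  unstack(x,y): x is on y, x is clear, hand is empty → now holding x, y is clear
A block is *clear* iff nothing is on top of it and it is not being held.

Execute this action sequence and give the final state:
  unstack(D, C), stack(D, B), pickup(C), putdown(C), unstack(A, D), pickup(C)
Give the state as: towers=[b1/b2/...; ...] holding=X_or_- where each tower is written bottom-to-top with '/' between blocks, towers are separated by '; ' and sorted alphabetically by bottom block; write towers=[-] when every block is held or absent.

step 1 (unstack(D, C)): towers=[A/E/B; C] holding=D
step 2 (stack(D, B)): towers=[A/E/B/D; C] holding=-
step 3 (pickup(C)): towers=[A/E/B/D] holding=C
step 4 (putdown(C)): towers=[A/E/B/D; C] holding=-
step 5 (unstack(A, D)) [no-op]: towers=[A/E/B/D; C] holding=-
step 6 (pickup(C)): towers=[A/E/B/D] holding=C

towers=[A/E/B/D] holding=C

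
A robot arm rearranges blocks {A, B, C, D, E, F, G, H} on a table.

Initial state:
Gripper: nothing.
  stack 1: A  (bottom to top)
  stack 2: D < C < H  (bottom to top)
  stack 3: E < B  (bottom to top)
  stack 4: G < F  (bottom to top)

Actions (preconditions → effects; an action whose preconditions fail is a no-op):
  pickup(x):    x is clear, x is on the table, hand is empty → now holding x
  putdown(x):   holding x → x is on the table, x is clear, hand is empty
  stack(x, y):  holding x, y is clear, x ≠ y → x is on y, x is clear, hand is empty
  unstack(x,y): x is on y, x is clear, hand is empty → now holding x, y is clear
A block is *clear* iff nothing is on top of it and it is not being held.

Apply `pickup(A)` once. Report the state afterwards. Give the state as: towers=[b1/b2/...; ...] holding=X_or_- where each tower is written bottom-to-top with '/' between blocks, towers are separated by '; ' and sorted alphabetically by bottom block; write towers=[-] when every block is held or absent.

towers=[D/C/H; E/B; G/F] holding=A

before: towers=[A; D/C/H; E/B; G/F] holding=-
pre[pickup(A)]: clear(A) yes, ontable(A) yes, handempty yes
all met → apply pickup(A)
after:  towers=[D/C/H; E/B; G/F] holding=A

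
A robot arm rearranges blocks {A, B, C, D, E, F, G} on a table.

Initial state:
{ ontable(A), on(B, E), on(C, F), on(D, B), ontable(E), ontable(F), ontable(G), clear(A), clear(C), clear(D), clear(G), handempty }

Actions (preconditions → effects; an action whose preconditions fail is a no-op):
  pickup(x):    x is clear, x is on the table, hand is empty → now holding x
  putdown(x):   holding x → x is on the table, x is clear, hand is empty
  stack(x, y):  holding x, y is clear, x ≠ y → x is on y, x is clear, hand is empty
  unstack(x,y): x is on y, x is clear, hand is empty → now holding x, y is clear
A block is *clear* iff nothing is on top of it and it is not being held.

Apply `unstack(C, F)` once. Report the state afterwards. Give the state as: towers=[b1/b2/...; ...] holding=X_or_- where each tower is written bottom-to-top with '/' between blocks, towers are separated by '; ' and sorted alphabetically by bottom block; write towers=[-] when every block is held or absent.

towers=[A; E/B/D; F; G] holding=C

before: towers=[A; E/B/D; F/C; G] holding=-
pre[unstack(C, F)]: on(C,F) yes, clear(C) yes, handempty yes
all met → apply unstack(C, F)
after:  towers=[A; E/B/D; F; G] holding=C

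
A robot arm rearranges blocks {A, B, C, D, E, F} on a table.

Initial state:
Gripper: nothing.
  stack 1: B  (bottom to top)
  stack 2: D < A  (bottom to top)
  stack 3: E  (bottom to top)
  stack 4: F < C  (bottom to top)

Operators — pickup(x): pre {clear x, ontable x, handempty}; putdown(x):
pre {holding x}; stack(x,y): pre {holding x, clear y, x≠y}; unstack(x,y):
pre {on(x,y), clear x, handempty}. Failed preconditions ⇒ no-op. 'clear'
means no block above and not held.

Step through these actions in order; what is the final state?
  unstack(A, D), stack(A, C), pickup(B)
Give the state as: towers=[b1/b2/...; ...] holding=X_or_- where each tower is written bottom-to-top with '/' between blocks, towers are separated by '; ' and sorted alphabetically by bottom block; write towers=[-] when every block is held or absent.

towers=[D; E; F/C/A] holding=B

step 1 (unstack(A, D)): towers=[B; D; E; F/C] holding=A
step 2 (stack(A, C)): towers=[B; D; E; F/C/A] holding=-
step 3 (pickup(B)): towers=[D; E; F/C/A] holding=B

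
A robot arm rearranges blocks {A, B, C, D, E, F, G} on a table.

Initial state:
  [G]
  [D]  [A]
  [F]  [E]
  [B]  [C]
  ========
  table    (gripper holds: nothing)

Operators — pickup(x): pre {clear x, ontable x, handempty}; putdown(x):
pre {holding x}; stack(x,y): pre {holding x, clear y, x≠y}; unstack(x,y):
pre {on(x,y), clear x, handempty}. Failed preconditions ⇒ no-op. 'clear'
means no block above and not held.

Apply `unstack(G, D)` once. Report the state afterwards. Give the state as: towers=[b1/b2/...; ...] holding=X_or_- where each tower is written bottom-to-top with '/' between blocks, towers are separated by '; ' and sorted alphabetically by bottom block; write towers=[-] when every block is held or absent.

before: towers=[B/F/D/G; C/E/A] holding=-
pre[unstack(G, D)]: on(G,D) yes, clear(G) yes, handempty yes
all met → apply unstack(G, D)
after:  towers=[B/F/D; C/E/A] holding=G

towers=[B/F/D; C/E/A] holding=G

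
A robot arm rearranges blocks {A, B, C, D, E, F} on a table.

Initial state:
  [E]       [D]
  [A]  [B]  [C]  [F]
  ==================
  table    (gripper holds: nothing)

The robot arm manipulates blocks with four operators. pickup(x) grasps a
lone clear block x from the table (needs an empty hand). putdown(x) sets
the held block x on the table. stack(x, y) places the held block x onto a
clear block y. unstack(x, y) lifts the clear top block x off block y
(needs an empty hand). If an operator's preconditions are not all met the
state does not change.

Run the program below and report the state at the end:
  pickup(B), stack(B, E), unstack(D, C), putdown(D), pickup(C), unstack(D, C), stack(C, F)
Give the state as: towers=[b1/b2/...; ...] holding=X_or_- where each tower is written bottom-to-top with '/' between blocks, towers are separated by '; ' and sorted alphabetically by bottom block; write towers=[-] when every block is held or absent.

towers=[A/E/B; D; F/C] holding=-

step 1 (pickup(B)): towers=[A/E; C/D; F] holding=B
step 2 (stack(B, E)): towers=[A/E/B; C/D; F] holding=-
step 3 (unstack(D, C)): towers=[A/E/B; C; F] holding=D
step 4 (putdown(D)): towers=[A/E/B; C; D; F] holding=-
step 5 (pickup(C)): towers=[A/E/B; D; F] holding=C
step 6 (unstack(D, C)) [no-op]: towers=[A/E/B; D; F] holding=C
step 7 (stack(C, F)): towers=[A/E/B; D; F/C] holding=-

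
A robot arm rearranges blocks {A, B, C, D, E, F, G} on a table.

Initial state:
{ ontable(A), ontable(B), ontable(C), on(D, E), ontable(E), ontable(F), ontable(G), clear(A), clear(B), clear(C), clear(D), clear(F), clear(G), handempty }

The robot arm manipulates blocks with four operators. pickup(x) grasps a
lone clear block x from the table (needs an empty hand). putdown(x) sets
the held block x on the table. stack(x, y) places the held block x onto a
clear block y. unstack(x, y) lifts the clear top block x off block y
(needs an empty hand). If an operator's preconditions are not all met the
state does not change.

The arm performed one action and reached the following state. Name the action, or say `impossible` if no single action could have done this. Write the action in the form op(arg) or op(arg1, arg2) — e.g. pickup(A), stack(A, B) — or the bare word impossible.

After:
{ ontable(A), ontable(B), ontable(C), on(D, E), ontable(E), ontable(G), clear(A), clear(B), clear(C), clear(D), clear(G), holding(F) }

target: towers=[A; B; C; E/D; G] holding=F
         pickup(B) → towers=[A; C; E/D; F; G] holding=B
         pickup(F) → towers=[A; B; C; E/D; G] holding=F  ← match
         pickup(G) → towers=[A; B; C; E/D; F] holding=G
     unstack(D, E) → towers=[A; B; C; E; F; G] holding=D
         pickup(A) → towers=[B; C; E/D; F; G] holding=A
         pickup(C) → towers=[A; B; E/D; F; G] holding=C

pickup(F)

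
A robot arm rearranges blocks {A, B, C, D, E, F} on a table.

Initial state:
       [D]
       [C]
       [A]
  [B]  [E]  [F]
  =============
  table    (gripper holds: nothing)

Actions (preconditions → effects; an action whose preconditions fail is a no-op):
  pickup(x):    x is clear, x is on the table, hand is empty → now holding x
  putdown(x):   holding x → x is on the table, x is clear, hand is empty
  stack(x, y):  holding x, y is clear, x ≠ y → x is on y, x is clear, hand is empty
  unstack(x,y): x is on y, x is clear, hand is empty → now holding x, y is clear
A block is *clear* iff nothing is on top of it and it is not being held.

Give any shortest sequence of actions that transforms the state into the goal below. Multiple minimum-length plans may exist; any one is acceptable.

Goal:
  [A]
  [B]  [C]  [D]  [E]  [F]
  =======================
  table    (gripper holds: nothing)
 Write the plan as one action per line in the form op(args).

step 1 (unstack(D, C)): towers=[B; E/A/C; F] holding=D
step 2 (putdown(D)): towers=[B; D; E/A/C; F] holding=-
step 3 (unstack(C, A)): towers=[B; D; E/A; F] holding=C
step 4 (putdown(C)): towers=[B; C; D; E/A; F] holding=-
step 5 (unstack(A, E)): towers=[B; C; D; E; F] holding=A
step 6 (stack(A, B)): towers=[B/A; C; D; E; F] holding=-
goal check: towers=[B/A; C; D; E; F] holding=- — reached (length 6, optimal by BFS)

unstack(D, C)
putdown(D)
unstack(C, A)
putdown(C)
unstack(A, E)
stack(A, B)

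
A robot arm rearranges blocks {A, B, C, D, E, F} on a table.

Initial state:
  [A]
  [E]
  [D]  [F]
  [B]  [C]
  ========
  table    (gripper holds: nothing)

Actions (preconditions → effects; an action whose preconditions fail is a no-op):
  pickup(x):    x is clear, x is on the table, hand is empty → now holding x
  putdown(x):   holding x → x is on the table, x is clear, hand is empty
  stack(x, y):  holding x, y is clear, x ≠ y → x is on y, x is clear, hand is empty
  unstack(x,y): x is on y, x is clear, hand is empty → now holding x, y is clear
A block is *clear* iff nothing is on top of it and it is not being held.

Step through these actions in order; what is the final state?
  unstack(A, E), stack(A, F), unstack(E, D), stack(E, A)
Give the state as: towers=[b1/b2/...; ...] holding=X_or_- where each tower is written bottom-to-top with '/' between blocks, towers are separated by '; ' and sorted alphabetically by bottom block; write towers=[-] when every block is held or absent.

towers=[B/D; C/F/A/E] holding=-

step 1 (unstack(A, E)): towers=[B/D/E; C/F] holding=A
step 2 (stack(A, F)): towers=[B/D/E; C/F/A] holding=-
step 3 (unstack(E, D)): towers=[B/D; C/F/A] holding=E
step 4 (stack(E, A)): towers=[B/D; C/F/A/E] holding=-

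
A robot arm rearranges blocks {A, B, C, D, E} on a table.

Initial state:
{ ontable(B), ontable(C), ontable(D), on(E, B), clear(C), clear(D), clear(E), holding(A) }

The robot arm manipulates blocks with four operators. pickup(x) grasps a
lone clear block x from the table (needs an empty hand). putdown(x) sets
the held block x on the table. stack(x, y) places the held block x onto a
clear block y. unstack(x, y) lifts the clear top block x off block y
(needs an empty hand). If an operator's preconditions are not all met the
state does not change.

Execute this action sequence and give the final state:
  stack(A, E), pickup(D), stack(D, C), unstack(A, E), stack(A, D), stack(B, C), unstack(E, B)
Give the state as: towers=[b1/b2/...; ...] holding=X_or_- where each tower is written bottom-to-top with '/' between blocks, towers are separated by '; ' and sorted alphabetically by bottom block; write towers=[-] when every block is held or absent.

towers=[B; C/D/A] holding=E

step 1 (stack(A, E)): towers=[B/E/A; C; D] holding=-
step 2 (pickup(D)): towers=[B/E/A; C] holding=D
step 3 (stack(D, C)): towers=[B/E/A; C/D] holding=-
step 4 (unstack(A, E)): towers=[B/E; C/D] holding=A
step 5 (stack(A, D)): towers=[B/E; C/D/A] holding=-
step 6 (stack(B, C)) [no-op]: towers=[B/E; C/D/A] holding=-
step 7 (unstack(E, B)): towers=[B; C/D/A] holding=E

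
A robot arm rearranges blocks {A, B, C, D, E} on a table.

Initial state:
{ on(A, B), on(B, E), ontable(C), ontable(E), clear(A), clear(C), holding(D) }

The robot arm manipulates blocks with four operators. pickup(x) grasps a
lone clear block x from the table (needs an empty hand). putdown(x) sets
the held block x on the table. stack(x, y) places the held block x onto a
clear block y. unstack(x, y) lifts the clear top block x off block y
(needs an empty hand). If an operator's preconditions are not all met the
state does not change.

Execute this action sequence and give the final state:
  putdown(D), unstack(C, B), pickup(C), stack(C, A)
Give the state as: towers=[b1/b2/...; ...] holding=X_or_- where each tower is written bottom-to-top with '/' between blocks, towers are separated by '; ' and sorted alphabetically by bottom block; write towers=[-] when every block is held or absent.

step 1 (putdown(D)): towers=[C; D; E/B/A] holding=-
step 2 (unstack(C, B)) [no-op]: towers=[C; D; E/B/A] holding=-
step 3 (pickup(C)): towers=[D; E/B/A] holding=C
step 4 (stack(C, A)): towers=[D; E/B/A/C] holding=-

towers=[D; E/B/A/C] holding=-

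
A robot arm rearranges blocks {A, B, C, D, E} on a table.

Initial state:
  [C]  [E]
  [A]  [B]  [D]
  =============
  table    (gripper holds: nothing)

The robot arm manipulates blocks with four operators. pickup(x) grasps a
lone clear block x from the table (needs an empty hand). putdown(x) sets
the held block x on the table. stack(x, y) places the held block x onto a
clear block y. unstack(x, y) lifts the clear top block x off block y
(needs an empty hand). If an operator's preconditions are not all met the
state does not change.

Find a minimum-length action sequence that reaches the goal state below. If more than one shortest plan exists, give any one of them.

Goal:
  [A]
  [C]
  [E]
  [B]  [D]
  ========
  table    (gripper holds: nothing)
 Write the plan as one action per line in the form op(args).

step 1 (unstack(C, A)): towers=[A; B/E; D] holding=C
step 2 (stack(C, E)): towers=[A; B/E/C; D] holding=-
step 3 (pickup(A)): towers=[B/E/C; D] holding=A
step 4 (stack(A, C)): towers=[B/E/C/A; D] holding=-
goal check: towers=[B/E/C/A; D] holding=- — reached (length 4, optimal by BFS)

unstack(C, A)
stack(C, E)
pickup(A)
stack(A, C)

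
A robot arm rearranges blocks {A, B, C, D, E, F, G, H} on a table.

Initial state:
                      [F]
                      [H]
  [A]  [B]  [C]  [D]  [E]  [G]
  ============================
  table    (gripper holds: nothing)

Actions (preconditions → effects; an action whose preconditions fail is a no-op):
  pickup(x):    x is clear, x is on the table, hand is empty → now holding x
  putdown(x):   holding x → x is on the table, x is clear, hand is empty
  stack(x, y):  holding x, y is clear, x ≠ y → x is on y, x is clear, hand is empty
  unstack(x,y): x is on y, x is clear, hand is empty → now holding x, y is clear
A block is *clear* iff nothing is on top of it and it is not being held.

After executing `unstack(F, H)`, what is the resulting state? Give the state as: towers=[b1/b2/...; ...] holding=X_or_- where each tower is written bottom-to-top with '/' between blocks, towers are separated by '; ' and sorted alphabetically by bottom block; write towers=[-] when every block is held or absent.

before: towers=[A; B; C; D; E/H/F; G] holding=-
pre[unstack(F, H)]: on(F,H) yes, clear(F) yes, handempty yes
all met → apply unstack(F, H)
after:  towers=[A; B; C; D; E/H; G] holding=F

towers=[A; B; C; D; E/H; G] holding=F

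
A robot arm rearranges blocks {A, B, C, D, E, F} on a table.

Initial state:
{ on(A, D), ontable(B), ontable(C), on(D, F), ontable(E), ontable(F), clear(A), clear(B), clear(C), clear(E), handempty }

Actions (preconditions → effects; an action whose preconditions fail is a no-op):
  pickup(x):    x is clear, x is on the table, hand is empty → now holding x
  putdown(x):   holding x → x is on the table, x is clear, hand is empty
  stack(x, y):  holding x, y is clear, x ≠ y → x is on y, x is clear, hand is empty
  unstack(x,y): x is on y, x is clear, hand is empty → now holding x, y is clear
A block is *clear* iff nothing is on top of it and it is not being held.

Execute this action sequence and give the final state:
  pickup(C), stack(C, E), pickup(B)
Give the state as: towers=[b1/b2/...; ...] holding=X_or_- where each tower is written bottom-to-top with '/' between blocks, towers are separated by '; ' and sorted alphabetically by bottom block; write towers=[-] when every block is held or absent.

towers=[E/C; F/D/A] holding=B

step 1 (pickup(C)): towers=[B; E; F/D/A] holding=C
step 2 (stack(C, E)): towers=[B; E/C; F/D/A] holding=-
step 3 (pickup(B)): towers=[E/C; F/D/A] holding=B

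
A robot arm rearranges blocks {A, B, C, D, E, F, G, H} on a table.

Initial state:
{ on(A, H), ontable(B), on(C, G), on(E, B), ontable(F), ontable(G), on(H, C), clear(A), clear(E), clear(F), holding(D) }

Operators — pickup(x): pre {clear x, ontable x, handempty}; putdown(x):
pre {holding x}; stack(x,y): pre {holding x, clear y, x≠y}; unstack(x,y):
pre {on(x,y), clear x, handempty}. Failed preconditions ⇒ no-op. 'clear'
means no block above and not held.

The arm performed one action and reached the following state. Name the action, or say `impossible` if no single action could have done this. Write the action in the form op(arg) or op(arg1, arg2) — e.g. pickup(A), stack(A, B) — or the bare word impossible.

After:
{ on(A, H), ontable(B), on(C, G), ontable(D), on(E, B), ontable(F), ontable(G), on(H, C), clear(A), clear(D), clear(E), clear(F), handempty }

target: towers=[B/E; D; F; G/C/H/A] holding=-
        putdown(D) → towers=[B/E; D; F; G/C/H/A] holding=-  ← match
       stack(D, A) → towers=[B/E; F; G/C/H/A/D] holding=-
       stack(D, E) → towers=[B/E/D; F; G/C/H/A] holding=-
       stack(D, F) → towers=[B/E; F/D; G/C/H/A] holding=-

putdown(D)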